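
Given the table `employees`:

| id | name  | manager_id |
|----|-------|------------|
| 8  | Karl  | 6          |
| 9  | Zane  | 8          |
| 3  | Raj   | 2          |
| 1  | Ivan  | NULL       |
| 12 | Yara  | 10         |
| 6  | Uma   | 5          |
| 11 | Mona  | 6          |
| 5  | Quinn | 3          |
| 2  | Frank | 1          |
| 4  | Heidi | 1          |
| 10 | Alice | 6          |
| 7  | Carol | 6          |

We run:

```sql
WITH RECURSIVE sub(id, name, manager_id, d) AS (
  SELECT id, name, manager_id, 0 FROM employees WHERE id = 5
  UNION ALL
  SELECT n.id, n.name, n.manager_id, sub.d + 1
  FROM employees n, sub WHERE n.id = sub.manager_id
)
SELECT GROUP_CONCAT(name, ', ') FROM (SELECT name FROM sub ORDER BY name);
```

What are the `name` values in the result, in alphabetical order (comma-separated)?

Base: id=5 (Quinn), manager_id=3, d 0.
Iteration 1: join on id=3 -> Raj (id 3, manager_id=2, d 1).
Iteration 2: join on id=2 -> Frank (id 2, manager_id=1, d 2).
Iteration 3: join on id=1 -> Ivan (id 1, manager_id=NULL, d 3).
Iteration 4: manager_id is NULL; no match; recursion stops.

Frank, Ivan, Quinn, Raj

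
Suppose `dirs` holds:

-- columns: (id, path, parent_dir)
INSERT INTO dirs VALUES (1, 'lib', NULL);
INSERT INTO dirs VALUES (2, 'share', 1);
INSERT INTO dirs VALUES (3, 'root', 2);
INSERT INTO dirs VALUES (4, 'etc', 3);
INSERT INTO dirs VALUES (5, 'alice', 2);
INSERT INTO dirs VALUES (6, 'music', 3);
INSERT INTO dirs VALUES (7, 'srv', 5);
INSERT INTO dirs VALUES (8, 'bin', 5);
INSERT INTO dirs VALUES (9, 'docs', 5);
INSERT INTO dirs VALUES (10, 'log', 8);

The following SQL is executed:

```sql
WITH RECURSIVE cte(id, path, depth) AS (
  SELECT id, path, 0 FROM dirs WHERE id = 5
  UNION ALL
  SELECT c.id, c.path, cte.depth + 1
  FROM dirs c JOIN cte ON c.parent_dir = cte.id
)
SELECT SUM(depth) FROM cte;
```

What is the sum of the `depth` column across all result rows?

Base: id=5 (alice) at depth 0.
Iteration 1: rows with parent_dir in {5} -> srv (id 7, depth 1), bin (id 8, depth 1), docs (id 9, depth 1).
Iteration 2: rows with parent_dir in {7,8,9} -> log (id 10, depth 2).
Iteration 3: no rows with parent_dir in {10}; recursion stops.
SUM(depth) = 0 + 1 + 1 + 1 + 2 = 5.

5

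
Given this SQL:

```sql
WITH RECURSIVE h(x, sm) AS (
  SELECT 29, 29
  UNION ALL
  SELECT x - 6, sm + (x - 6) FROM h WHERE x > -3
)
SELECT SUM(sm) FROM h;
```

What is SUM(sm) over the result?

Base: x=29, sm=29.
Iteration 1: 29 > -3 holds -> x = 29 - 6 = 23, sm = 29 + 23 = 52.
Iteration 2: 23 > -3 holds -> x = 23 - 6 = 17, sm = 52 + 17 = 69.
Iteration 3: 17 > -3 holds -> x = 17 - 6 = 11, sm = 69 + 11 = 80.
Iteration 4: 11 > -3 holds -> x = 11 - 6 = 5, sm = 80 + 5 = 85.
Iteration 5: 5 > -3 holds -> x = 5 - 6 = -1, sm = 85 + -1 = 84.
Iteration 6: -1 > -3 holds -> x = -1 - 6 = -7, sm = 84 + -7 = 77.
Iteration 7: -7 > -3 fails; recursion stops.
SUM(sm) = 29 + 52 + 69 + 80 + 85 + 84 + 77 = 476.

476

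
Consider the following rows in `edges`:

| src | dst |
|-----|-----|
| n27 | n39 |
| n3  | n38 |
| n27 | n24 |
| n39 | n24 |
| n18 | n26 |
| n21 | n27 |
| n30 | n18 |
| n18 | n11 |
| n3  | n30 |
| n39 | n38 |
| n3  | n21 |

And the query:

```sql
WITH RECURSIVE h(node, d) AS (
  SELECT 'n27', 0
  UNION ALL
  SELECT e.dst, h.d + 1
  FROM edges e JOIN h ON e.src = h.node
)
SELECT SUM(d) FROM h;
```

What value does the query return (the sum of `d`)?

Base: (n27, d=0).
Iteration 1: edges from {n27} -> (n24, d=1), (n39, d=1).
Iteration 2: edges from {n24,n39} -> (n24, d=2), (n38, d=2).
Iteration 3: no outgoing edges from {n24,n38}; recursion stops.
SUM(d) = 0 + 1 + 1 + 2 + 2 = 6.

6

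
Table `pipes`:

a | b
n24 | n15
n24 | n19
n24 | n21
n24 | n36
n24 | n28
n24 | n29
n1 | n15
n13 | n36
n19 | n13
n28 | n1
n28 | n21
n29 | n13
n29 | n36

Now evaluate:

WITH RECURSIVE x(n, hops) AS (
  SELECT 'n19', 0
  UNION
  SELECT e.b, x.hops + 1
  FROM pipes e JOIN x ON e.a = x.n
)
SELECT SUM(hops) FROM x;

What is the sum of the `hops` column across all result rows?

Base: (n19, hops=0).
Iteration 1: edges from {n19} -> (n13, hops=1).
Iteration 2: edges from {n13} -> (n36, hops=2).
Iteration 3: no outgoing edges from {n36}; recursion stops.
SUM(hops) = 0 + 1 + 2 = 3.

3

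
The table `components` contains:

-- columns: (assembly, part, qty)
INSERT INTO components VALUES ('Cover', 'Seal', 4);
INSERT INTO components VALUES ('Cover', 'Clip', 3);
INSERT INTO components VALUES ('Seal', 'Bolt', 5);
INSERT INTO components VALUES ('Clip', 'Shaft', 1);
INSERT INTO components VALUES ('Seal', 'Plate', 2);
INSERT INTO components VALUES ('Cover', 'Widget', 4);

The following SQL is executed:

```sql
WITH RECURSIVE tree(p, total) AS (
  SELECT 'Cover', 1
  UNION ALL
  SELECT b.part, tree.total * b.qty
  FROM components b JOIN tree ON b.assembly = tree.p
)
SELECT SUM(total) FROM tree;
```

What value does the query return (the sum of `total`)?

Base: (Cover, total=1).
Iteration 1: components of {Cover} -> Clip = 1*3 = 3, Seal = 1*4 = 4, Widget = 1*4 = 4.
Iteration 2: components of {Clip,Seal,Widget} -> Bolt = 4*5 = 20, Plate = 4*2 = 8, Shaft = 3*1 = 3.
Iteration 3: no further components; recursion stops.
SUM(total) = 1 + 4 + 3 + 4 + 20 + 8 + 3 = 43.

43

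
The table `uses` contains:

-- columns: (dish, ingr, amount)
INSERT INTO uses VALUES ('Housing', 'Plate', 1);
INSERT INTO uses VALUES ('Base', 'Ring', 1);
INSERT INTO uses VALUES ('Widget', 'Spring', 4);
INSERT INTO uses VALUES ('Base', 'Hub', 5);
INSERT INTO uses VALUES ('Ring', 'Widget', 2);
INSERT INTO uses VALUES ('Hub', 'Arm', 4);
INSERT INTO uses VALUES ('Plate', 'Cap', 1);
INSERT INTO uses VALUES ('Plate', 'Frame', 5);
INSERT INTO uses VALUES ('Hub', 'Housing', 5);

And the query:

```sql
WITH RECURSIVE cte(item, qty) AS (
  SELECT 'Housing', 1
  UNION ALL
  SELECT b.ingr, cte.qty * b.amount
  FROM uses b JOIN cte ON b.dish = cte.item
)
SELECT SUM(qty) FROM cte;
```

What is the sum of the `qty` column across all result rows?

Base: (Housing, qty=1).
Iteration 1: components of {Housing} -> Plate = 1*1 = 1.
Iteration 2: components of {Plate} -> Cap = 1*1 = 1, Frame = 1*5 = 5.
Iteration 3: no further components; recursion stops.
SUM(qty) = 1 + 1 + 5 + 1 = 8.

8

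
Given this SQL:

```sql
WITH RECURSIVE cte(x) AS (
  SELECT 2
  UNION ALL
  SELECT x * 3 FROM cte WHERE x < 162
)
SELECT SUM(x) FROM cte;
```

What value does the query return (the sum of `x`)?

Base: x=2.
Iteration 1: 2 < 162 holds -> x = 2 * 3 = 6.
Iteration 2: 6 < 162 holds -> x = 6 * 3 = 18.
Iteration 3: 18 < 162 holds -> x = 18 * 3 = 54.
Iteration 4: 54 < 162 holds -> x = 54 * 3 = 162.
Iteration 5: 162 < 162 fails; recursion stops.
SUM(x) = 2 + 6 + 18 + 54 + 162 = 242.

242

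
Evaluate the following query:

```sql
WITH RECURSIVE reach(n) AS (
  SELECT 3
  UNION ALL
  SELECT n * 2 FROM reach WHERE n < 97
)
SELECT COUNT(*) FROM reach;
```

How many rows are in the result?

Base: n=3.
Iteration 1: 3 < 97 holds -> n = 3 * 2 = 6.
Iteration 2: 6 < 97 holds -> n = 6 * 2 = 12.
Iteration 3: 12 < 97 holds -> n = 12 * 2 = 24.
Iteration 4: 24 < 97 holds -> n = 24 * 2 = 48.
Iteration 5: 48 < 97 holds -> n = 48 * 2 = 96.
Iteration 6: 96 < 97 holds -> n = 96 * 2 = 192.
Iteration 7: 192 < 97 fails; recursion stops.
Total rows emitted: 7.

7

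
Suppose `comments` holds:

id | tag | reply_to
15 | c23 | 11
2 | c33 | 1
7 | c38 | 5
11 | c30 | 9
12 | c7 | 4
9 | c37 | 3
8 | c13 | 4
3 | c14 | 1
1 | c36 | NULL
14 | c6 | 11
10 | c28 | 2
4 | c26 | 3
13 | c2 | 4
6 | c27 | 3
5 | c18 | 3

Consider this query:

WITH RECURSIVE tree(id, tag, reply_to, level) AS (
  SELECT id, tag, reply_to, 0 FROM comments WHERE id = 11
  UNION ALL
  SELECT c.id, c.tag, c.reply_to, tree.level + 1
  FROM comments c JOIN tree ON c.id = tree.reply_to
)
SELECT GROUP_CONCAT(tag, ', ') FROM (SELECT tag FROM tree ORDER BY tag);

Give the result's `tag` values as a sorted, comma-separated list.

c14, c30, c36, c37

Base: id=11 (c30), reply_to=9, level 0.
Iteration 1: join on id=9 -> c37 (id 9, reply_to=3, level 1).
Iteration 2: join on id=3 -> c14 (id 3, reply_to=1, level 2).
Iteration 3: join on id=1 -> c36 (id 1, reply_to=NULL, level 3).
Iteration 4: reply_to is NULL; no match; recursion stops.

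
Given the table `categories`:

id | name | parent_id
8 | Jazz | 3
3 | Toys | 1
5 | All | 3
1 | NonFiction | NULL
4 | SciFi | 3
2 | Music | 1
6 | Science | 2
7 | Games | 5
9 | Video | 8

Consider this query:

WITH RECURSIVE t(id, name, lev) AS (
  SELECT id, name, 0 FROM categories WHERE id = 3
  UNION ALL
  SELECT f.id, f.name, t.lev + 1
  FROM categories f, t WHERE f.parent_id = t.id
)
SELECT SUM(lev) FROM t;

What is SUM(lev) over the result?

Base: id=3 (Toys) at lev 0.
Iteration 1: rows with parent_id in {3} -> SciFi (id 4, lev 1), All (id 5, lev 1), Jazz (id 8, lev 1).
Iteration 2: rows with parent_id in {4,5,8} -> Games (id 7, lev 2), Video (id 9, lev 2).
Iteration 3: no rows with parent_id in {7,9}; recursion stops.
SUM(lev) = 0 + 1 + 1 + 1 + 2 + 2 = 7.

7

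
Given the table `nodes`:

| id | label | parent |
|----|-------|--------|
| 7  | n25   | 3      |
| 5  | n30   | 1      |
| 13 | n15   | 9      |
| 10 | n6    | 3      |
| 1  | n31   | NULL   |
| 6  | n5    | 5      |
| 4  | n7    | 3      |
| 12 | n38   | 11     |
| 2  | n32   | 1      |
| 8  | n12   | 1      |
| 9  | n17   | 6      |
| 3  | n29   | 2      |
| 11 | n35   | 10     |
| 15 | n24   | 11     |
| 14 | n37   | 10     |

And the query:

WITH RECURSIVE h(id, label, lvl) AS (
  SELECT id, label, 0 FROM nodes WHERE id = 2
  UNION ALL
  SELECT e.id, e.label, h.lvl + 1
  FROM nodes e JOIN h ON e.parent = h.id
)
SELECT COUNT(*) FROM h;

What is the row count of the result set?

Base: id=2 (n32) at lvl 0.
Iteration 1: rows with parent in {2} -> n29 (id 3, lvl 1).
Iteration 2: rows with parent in {3} -> n7 (id 4, lvl 2), n25 (id 7, lvl 2), n6 (id 10, lvl 2).
Iteration 3: rows with parent in {4,7,10} -> n35 (id 11, lvl 3), n37 (id 14, lvl 3).
Iteration 4: rows with parent in {11,14} -> n38 (id 12, lvl 4), n24 (id 15, lvl 4).
Iteration 5: no rows with parent in {12,15}; recursion stops.
Total rows emitted: 9.

9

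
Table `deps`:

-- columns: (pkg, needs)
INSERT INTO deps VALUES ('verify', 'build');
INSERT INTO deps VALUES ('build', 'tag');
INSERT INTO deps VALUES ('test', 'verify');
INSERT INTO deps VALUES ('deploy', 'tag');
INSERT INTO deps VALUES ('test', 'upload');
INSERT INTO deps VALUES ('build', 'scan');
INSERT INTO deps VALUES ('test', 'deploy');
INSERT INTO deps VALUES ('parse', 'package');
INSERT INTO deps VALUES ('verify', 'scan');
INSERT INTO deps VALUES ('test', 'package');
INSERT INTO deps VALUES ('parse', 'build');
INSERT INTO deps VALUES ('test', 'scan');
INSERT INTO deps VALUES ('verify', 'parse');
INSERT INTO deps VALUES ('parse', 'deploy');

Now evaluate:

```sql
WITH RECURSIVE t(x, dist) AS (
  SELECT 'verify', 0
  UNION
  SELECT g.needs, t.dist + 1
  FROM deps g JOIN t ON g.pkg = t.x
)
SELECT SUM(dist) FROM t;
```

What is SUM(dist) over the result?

19

Base: (verify, dist=0).
Iteration 1: edges from {verify} -> (build, dist=1), (parse, dist=1), (scan, dist=1).
Iteration 2: edges from {build,parse,scan} -> (build, dist=2), (deploy, dist=2), (package, dist=2), (scan, dist=2), (tag, dist=2).
Iteration 3: edges from {build,deploy,package,scan,tag} -> (scan, dist=3), (tag, dist=3). [UNION drops 1 duplicate row(s)]
Iteration 4: no outgoing edges from {scan,tag}; recursion stops.
SUM(dist) = 0 + 1 + 1 + 1 + 2 + 2 + 2 + 2 + 2 + 3 + 3 = 19.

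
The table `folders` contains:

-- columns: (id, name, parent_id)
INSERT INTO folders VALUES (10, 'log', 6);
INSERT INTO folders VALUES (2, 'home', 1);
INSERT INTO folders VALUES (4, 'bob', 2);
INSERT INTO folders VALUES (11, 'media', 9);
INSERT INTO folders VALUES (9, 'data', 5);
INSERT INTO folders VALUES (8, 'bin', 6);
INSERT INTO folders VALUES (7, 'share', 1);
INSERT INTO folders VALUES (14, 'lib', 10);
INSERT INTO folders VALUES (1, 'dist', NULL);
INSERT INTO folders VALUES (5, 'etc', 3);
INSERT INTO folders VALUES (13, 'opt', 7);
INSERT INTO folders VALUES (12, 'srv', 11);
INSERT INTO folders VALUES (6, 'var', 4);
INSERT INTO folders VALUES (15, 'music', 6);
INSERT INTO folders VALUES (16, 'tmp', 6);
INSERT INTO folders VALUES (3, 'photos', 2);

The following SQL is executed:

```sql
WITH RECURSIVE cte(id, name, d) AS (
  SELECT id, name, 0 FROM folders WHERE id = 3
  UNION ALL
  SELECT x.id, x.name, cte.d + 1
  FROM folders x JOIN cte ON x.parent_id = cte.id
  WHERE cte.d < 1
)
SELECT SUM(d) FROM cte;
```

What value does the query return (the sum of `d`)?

Base: id=3 (photos) at d 0.
Iteration 1: rows with parent_id in {3} -> etc (id 5, d 1).
Iteration 2: d < 1 fails for all current rows; recursion stops.
SUM(d) = 0 + 1 = 1.

1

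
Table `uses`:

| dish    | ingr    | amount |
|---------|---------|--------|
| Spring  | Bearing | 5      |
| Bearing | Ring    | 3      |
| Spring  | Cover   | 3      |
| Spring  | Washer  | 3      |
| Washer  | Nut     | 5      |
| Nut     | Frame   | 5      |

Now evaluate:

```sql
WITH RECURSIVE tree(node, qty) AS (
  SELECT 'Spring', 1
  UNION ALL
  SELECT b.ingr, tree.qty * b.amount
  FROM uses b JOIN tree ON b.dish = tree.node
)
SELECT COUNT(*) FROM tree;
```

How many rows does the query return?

Base: (Spring, qty=1).
Iteration 1: components of {Spring} -> Bearing = 1*5 = 5, Cover = 1*3 = 3, Washer = 1*3 = 3.
Iteration 2: components of {Bearing,Cover,Washer} -> Nut = 3*5 = 15, Ring = 5*3 = 15.
Iteration 3: components of {Nut,Ring} -> Frame = 15*5 = 75.
Iteration 4: no further components; recursion stops.
Total rows emitted: 7.

7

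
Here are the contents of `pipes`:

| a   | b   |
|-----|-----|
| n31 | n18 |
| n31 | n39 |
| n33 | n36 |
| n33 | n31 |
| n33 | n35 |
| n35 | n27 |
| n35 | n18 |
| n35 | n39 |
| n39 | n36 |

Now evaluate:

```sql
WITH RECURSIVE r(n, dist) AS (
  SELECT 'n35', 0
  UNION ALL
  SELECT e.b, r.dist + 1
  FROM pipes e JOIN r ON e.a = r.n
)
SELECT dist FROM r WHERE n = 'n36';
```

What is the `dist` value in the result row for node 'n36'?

Base: (n35, dist=0).
Iteration 1: edges from {n35} -> (n18, dist=1), (n27, dist=1), (n39, dist=1).
Iteration 2: edges from {n18,n27,n39} -> (n36, dist=2).
Iteration 3: no outgoing edges from {n36}; recursion stops.

2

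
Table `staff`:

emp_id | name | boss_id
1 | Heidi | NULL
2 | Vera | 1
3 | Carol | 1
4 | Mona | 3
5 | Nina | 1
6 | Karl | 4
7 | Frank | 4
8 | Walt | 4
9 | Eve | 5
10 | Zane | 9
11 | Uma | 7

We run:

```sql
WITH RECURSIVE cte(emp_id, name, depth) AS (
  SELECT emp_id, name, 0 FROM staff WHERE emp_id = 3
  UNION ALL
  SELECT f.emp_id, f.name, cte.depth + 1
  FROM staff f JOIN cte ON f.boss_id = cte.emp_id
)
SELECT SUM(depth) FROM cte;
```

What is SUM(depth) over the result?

10

Base: emp_id=3 (Carol) at depth 0.
Iteration 1: rows with boss_id in {3} -> Mona (id 4, depth 1).
Iteration 2: rows with boss_id in {4} -> Karl (id 6, depth 2), Frank (id 7, depth 2), Walt (id 8, depth 2).
Iteration 3: rows with boss_id in {6,7,8} -> Uma (id 11, depth 3).
Iteration 4: no rows with boss_id in {11}; recursion stops.
SUM(depth) = 0 + 1 + 2 + 2 + 2 + 3 = 10.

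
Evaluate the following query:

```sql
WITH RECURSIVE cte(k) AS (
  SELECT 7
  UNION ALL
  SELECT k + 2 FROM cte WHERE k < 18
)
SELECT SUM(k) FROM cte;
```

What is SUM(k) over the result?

Base: k=7.
Iteration 1: 7 < 18 holds -> k = 7 + 2 = 9.
Iteration 2: 9 < 18 holds -> k = 9 + 2 = 11.
Iteration 3: 11 < 18 holds -> k = 11 + 2 = 13.
Iteration 4: 13 < 18 holds -> k = 13 + 2 = 15.
Iteration 5: 15 < 18 holds -> k = 15 + 2 = 17.
Iteration 6: 17 < 18 holds -> k = 17 + 2 = 19.
Iteration 7: 19 < 18 fails; recursion stops.
SUM(k) = 7 + 9 + 11 + 13 + 15 + 17 + 19 = 91.

91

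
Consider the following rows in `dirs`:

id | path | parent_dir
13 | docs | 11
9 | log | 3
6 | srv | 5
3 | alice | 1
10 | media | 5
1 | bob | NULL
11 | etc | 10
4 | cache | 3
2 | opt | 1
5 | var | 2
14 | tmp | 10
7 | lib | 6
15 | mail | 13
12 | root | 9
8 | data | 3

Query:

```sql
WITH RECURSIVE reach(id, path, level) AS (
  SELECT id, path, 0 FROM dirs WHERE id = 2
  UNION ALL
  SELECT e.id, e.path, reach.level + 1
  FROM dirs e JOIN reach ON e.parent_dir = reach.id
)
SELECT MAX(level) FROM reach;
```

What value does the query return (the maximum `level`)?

Base: id=2 (opt) at level 0.
Iteration 1: rows with parent_dir in {2} -> var (id 5, level 1).
Iteration 2: rows with parent_dir in {5} -> srv (id 6, level 2), media (id 10, level 2).
Iteration 3: rows with parent_dir in {6,10} -> lib (id 7, level 3), etc (id 11, level 3), tmp (id 14, level 3).
Iteration 4: rows with parent_dir in {7,11,14} -> docs (id 13, level 4).
Iteration 5: rows with parent_dir in {13} -> mail (id 15, level 5).
Iteration 6: no rows with parent_dir in {15}; recursion stops.
level values: 0, 1, 2, 2, 3, 3, 3, 4, 5; the maximum is 5.

5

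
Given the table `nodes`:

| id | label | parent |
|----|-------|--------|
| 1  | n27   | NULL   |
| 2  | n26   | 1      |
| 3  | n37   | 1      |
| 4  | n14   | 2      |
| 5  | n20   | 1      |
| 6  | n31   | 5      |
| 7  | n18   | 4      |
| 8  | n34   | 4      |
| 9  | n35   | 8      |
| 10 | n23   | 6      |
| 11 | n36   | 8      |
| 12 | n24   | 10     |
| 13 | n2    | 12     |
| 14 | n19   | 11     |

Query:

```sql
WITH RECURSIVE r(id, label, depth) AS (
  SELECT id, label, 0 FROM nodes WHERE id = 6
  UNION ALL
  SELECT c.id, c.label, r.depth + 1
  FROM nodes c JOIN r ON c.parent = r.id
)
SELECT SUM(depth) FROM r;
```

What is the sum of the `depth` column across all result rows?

6

Base: id=6 (n31) at depth 0.
Iteration 1: rows with parent in {6} -> n23 (id 10, depth 1).
Iteration 2: rows with parent in {10} -> n24 (id 12, depth 2).
Iteration 3: rows with parent in {12} -> n2 (id 13, depth 3).
Iteration 4: no rows with parent in {13}; recursion stops.
SUM(depth) = 0 + 1 + 2 + 3 = 6.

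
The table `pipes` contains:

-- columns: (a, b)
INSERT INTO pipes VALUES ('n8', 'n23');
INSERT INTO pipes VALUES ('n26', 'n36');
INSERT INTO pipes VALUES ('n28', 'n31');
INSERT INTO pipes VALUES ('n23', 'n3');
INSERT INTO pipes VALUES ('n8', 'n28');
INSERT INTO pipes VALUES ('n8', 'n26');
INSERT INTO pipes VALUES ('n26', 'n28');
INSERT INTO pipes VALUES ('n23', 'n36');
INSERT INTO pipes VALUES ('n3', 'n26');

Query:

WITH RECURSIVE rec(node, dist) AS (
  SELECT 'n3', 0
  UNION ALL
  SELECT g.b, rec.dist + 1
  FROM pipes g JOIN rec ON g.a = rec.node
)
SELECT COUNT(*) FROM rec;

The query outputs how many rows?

Base: (n3, dist=0).
Iteration 1: edges from {n3} -> (n26, dist=1).
Iteration 2: edges from {n26} -> (n28, dist=2), (n36, dist=2).
Iteration 3: edges from {n28,n36} -> (n31, dist=3).
Iteration 4: no outgoing edges from {n31}; recursion stops.
Total rows emitted: 5.

5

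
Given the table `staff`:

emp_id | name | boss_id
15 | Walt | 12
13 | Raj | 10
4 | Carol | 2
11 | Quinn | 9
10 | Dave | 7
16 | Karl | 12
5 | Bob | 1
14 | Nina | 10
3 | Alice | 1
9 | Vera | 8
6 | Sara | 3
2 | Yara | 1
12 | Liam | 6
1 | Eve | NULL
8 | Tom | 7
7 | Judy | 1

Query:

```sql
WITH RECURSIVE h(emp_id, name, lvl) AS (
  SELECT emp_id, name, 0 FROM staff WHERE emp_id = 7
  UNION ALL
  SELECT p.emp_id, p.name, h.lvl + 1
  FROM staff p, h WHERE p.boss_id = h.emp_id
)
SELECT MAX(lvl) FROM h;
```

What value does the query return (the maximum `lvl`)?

Base: emp_id=7 (Judy) at lvl 0.
Iteration 1: rows with boss_id in {7} -> Tom (id 8, lvl 1), Dave (id 10, lvl 1).
Iteration 2: rows with boss_id in {8,10} -> Vera (id 9, lvl 2), Raj (id 13, lvl 2), Nina (id 14, lvl 2).
Iteration 3: rows with boss_id in {9,13,14} -> Quinn (id 11, lvl 3).
Iteration 4: no rows with boss_id in {11}; recursion stops.
lvl values: 0, 1, 1, 2, 2, 2, 3; the maximum is 3.

3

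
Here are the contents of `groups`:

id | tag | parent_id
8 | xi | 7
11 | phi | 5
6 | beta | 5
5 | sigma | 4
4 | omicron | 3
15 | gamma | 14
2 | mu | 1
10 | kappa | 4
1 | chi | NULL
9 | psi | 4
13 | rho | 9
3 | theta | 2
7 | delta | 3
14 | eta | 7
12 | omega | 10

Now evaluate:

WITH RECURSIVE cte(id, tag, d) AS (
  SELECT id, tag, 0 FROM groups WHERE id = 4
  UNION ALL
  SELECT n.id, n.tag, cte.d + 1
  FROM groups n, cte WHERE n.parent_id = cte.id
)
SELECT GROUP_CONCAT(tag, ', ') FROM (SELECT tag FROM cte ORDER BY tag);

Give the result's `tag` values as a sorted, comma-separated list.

Base: id=4 (omicron) at d 0.
Iteration 1: rows with parent_id in {4} -> sigma (id 5, d 1), psi (id 9, d 1), kappa (id 10, d 1).
Iteration 2: rows with parent_id in {5,9,10} -> beta (id 6, d 2), phi (id 11, d 2), omega (id 12, d 2), rho (id 13, d 2).
Iteration 3: no rows with parent_id in {6,11,12,13}; recursion stops.

beta, kappa, omega, omicron, phi, psi, rho, sigma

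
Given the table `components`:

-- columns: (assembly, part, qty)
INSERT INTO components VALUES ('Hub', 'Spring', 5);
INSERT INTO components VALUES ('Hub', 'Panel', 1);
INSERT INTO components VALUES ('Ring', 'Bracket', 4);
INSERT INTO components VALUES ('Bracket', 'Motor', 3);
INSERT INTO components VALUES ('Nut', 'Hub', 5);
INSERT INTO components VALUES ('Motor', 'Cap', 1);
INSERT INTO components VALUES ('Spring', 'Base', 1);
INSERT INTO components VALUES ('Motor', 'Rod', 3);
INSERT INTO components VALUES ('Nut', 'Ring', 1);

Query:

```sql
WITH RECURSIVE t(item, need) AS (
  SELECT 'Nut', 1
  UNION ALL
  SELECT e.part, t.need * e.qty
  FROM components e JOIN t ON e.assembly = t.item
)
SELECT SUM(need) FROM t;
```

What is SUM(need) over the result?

Base: (Nut, need=1).
Iteration 1: components of {Nut} -> Hub = 1*5 = 5, Ring = 1*1 = 1.
Iteration 2: components of {Hub,Ring} -> Bracket = 1*4 = 4, Panel = 5*1 = 5, Spring = 5*5 = 25.
Iteration 3: components of {Bracket,Panel,Spring} -> Base = 25*1 = 25, Motor = 4*3 = 12.
Iteration 4: components of {Base,Motor} -> Cap = 12*1 = 12, Rod = 12*3 = 36.
Iteration 5: no further components; recursion stops.
SUM(need) = 1 + 1 + 5 + 4 + 25 + 5 + 12 + 25 + 36 + 12 = 126.

126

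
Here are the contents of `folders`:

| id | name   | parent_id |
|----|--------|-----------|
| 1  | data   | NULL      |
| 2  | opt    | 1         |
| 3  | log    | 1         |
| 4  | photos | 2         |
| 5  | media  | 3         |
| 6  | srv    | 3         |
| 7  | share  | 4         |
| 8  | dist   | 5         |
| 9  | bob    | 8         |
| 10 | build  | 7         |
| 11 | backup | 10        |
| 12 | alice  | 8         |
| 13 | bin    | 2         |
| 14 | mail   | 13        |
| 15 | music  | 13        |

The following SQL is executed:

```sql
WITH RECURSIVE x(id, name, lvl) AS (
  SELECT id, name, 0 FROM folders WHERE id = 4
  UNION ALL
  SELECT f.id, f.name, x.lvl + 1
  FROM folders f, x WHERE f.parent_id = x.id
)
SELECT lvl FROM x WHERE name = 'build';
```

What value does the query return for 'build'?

Base: id=4 (photos) at lvl 0.
Iteration 1: rows with parent_id in {4} -> share (id 7, lvl 1).
Iteration 2: rows with parent_id in {7} -> build (id 10, lvl 2).
Iteration 3: rows with parent_id in {10} -> backup (id 11, lvl 3).
Iteration 4: no rows with parent_id in {11}; recursion stops.

2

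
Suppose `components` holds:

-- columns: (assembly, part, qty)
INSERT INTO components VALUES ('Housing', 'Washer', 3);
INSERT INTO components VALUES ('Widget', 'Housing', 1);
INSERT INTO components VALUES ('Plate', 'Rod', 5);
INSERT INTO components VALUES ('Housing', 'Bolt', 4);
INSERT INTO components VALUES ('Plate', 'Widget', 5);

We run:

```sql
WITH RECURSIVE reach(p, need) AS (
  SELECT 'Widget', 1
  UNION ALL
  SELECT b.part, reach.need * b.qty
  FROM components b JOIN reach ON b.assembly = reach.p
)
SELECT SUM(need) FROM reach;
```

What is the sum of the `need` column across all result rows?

9

Base: (Widget, need=1).
Iteration 1: components of {Widget} -> Housing = 1*1 = 1.
Iteration 2: components of {Housing} -> Bolt = 1*4 = 4, Washer = 1*3 = 3.
Iteration 3: no further components; recursion stops.
SUM(need) = 1 + 1 + 4 + 3 = 9.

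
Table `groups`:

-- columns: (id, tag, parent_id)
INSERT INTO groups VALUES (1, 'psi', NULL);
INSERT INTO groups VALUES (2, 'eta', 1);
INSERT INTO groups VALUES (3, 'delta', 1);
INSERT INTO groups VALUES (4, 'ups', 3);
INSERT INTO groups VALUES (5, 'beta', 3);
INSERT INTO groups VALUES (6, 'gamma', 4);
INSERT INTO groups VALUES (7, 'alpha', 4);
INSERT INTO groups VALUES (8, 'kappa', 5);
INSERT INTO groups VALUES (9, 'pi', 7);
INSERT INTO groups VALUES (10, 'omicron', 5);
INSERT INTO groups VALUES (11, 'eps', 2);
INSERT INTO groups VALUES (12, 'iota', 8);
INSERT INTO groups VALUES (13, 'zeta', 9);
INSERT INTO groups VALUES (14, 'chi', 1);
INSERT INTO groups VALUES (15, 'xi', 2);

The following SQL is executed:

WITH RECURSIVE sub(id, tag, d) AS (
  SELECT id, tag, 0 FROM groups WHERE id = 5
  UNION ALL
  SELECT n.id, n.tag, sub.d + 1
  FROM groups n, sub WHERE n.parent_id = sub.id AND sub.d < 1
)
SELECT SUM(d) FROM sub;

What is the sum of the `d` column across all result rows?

2

Base: id=5 (beta) at d 0.
Iteration 1: rows with parent_id in {5} -> kappa (id 8, d 1), omicron (id 10, d 1).
Iteration 2: d < 1 fails for all current rows; recursion stops.
SUM(d) = 0 + 1 + 1 = 2.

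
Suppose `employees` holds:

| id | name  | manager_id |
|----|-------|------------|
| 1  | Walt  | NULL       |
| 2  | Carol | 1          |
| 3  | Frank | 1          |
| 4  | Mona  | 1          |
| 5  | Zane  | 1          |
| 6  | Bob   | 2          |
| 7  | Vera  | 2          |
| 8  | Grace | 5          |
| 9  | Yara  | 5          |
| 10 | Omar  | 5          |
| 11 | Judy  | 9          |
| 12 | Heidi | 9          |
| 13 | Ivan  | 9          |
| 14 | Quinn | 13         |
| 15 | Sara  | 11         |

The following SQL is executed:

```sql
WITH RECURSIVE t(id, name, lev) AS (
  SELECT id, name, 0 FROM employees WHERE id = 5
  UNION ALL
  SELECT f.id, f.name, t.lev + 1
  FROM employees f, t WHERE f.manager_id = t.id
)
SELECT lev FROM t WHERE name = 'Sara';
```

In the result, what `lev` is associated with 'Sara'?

Base: id=5 (Zane) at lev 0.
Iteration 1: rows with manager_id in {5} -> Grace (id 8, lev 1), Yara (id 9, lev 1), Omar (id 10, lev 1).
Iteration 2: rows with manager_id in {8,9,10} -> Judy (id 11, lev 2), Heidi (id 12, lev 2), Ivan (id 13, lev 2).
Iteration 3: rows with manager_id in {11,12,13} -> Quinn (id 14, lev 3), Sara (id 15, lev 3).
Iteration 4: no rows with manager_id in {14,15}; recursion stops.

3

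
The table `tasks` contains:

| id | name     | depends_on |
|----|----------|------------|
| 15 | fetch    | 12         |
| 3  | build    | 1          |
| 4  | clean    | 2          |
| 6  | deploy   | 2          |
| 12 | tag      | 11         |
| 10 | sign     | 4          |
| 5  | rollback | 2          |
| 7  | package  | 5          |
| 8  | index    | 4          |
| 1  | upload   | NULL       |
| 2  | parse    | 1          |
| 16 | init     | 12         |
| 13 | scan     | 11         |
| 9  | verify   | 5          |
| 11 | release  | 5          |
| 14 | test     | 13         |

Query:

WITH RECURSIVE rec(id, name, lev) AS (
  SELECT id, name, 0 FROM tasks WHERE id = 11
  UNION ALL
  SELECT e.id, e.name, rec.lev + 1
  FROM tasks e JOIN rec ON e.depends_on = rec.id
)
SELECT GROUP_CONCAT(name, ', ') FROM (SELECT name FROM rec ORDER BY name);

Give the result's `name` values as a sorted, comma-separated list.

fetch, init, release, scan, tag, test

Base: id=11 (release) at lev 0.
Iteration 1: rows with depends_on in {11} -> tag (id 12, lev 1), scan (id 13, lev 1).
Iteration 2: rows with depends_on in {12,13} -> test (id 14, lev 2), fetch (id 15, lev 2), init (id 16, lev 2).
Iteration 3: no rows with depends_on in {14,15,16}; recursion stops.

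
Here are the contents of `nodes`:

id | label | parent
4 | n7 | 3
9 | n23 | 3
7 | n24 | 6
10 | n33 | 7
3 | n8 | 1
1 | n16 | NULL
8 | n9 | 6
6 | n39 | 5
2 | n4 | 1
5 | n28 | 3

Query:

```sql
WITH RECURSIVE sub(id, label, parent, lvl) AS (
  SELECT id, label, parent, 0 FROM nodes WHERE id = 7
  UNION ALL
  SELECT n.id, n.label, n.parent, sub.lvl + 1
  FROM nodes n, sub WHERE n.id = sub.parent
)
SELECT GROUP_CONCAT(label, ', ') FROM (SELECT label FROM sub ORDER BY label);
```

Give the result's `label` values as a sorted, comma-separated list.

Base: id=7 (n24), parent=6, lvl 0.
Iteration 1: join on id=6 -> n39 (id 6, parent=5, lvl 1).
Iteration 2: join on id=5 -> n28 (id 5, parent=3, lvl 2).
Iteration 3: join on id=3 -> n8 (id 3, parent=1, lvl 3).
Iteration 4: join on id=1 -> n16 (id 1, parent=NULL, lvl 4).
Iteration 5: parent is NULL; no match; recursion stops.

n16, n24, n28, n39, n8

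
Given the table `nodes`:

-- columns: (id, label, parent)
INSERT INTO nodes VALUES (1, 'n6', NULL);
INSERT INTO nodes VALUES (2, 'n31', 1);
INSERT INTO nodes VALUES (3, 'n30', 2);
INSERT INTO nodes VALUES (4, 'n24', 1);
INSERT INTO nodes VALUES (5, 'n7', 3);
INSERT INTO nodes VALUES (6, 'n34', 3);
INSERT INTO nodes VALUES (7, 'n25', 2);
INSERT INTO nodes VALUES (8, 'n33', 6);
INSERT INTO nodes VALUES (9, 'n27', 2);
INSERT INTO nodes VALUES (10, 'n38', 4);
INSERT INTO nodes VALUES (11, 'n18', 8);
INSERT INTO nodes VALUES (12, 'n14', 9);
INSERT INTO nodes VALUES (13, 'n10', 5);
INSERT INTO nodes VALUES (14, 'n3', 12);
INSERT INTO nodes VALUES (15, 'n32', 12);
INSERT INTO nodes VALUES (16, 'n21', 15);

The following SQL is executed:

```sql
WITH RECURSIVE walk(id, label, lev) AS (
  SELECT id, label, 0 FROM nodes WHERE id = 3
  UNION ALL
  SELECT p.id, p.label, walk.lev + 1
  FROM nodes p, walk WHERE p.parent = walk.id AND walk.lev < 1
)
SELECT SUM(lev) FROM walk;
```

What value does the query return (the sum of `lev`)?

Base: id=3 (n30) at lev 0.
Iteration 1: rows with parent in {3} -> n7 (id 5, lev 1), n34 (id 6, lev 1).
Iteration 2: lev < 1 fails for all current rows; recursion stops.
SUM(lev) = 0 + 1 + 1 = 2.

2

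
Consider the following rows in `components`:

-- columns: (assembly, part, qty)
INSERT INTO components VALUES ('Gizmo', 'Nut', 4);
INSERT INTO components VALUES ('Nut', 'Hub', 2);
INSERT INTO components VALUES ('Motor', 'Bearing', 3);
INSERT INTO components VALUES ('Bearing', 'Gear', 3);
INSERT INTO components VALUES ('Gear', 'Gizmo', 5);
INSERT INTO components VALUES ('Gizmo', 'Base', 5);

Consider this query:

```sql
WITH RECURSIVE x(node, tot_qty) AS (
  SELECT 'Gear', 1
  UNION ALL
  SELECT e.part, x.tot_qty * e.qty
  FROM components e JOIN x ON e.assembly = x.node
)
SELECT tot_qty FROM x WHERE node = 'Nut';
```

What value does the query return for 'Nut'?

20

Base: (Gear, tot_qty=1).
Iteration 1: components of {Gear} -> Gizmo = 1*5 = 5.
Iteration 2: components of {Gizmo} -> Base = 5*5 = 25, Nut = 5*4 = 20.
Iteration 3: components of {Base,Nut} -> Hub = 20*2 = 40.
Iteration 4: no further components; recursion stops.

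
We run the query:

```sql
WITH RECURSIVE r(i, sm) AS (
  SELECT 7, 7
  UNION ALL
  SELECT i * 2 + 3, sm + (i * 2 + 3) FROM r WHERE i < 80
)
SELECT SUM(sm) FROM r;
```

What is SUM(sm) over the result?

Base: i=7, sm=7.
Iteration 1: 7 < 80 holds -> i = 7 * 2 + 3 = 17, sm = 7 + 17 = 24.
Iteration 2: 17 < 80 holds -> i = 17 * 2 + 3 = 37, sm = 24 + 37 = 61.
Iteration 3: 37 < 80 holds -> i = 37 * 2 + 3 = 77, sm = 61 + 77 = 138.
Iteration 4: 77 < 80 holds -> i = 77 * 2 + 3 = 157, sm = 138 + 157 = 295.
Iteration 5: 157 < 80 fails; recursion stops.
SUM(sm) = 7 + 24 + 61 + 138 + 295 = 525.

525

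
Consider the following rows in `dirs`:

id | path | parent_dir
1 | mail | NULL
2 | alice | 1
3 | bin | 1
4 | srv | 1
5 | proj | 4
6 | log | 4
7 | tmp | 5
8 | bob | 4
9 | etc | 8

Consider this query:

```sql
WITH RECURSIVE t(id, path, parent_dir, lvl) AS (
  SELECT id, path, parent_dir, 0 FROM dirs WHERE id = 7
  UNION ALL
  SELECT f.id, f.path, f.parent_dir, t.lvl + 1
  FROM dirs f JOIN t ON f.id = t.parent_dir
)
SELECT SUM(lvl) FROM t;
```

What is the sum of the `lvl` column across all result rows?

Base: id=7 (tmp), parent_dir=5, lvl 0.
Iteration 1: join on id=5 -> proj (id 5, parent_dir=4, lvl 1).
Iteration 2: join on id=4 -> srv (id 4, parent_dir=1, lvl 2).
Iteration 3: join on id=1 -> mail (id 1, parent_dir=NULL, lvl 3).
Iteration 4: parent_dir is NULL; no match; recursion stops.
SUM(lvl) = 0 + 1 + 2 + 3 = 6.

6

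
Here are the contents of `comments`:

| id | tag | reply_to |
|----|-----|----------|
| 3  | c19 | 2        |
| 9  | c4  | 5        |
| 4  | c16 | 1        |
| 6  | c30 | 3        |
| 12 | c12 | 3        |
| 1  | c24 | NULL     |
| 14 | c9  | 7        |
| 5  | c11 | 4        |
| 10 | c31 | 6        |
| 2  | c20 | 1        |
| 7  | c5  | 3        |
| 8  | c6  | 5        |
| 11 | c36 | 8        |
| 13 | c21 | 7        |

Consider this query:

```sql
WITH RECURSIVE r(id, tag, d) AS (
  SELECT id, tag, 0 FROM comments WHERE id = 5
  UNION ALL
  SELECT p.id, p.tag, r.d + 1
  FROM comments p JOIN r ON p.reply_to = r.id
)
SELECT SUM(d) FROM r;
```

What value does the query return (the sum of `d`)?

Base: id=5 (c11) at d 0.
Iteration 1: rows with reply_to in {5} -> c6 (id 8, d 1), c4 (id 9, d 1).
Iteration 2: rows with reply_to in {8,9} -> c36 (id 11, d 2).
Iteration 3: no rows with reply_to in {11}; recursion stops.
SUM(d) = 0 + 1 + 1 + 2 = 4.

4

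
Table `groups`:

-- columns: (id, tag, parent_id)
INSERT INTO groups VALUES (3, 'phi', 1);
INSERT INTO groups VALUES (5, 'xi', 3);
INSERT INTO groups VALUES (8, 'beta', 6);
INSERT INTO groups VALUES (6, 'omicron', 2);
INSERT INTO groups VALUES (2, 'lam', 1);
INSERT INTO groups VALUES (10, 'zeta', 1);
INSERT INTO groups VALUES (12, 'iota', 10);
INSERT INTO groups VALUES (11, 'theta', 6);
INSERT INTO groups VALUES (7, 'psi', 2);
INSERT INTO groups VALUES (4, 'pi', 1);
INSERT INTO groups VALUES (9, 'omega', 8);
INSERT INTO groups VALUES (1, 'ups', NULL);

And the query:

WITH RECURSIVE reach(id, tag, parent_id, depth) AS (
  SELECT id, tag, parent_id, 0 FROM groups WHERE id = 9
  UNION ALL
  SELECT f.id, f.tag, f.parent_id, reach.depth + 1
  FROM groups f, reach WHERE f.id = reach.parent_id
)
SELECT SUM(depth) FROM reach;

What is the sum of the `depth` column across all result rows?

10

Base: id=9 (omega), parent_id=8, depth 0.
Iteration 1: join on id=8 -> beta (id 8, parent_id=6, depth 1).
Iteration 2: join on id=6 -> omicron (id 6, parent_id=2, depth 2).
Iteration 3: join on id=2 -> lam (id 2, parent_id=1, depth 3).
Iteration 4: join on id=1 -> ups (id 1, parent_id=NULL, depth 4).
Iteration 5: parent_id is NULL; no match; recursion stops.
SUM(depth) = 0 + 1 + 2 + 3 + 4 = 10.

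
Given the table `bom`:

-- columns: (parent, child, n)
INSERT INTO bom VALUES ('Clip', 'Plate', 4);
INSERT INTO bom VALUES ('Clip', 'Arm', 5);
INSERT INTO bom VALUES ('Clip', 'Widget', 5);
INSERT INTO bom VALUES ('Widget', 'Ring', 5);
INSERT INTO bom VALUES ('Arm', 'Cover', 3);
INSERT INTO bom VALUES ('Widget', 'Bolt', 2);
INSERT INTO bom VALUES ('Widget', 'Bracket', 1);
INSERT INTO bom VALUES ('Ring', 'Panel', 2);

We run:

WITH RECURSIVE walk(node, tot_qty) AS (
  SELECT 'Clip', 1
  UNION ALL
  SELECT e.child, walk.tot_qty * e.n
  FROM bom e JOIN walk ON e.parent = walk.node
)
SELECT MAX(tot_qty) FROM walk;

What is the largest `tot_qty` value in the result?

Base: (Clip, tot_qty=1).
Iteration 1: components of {Clip} -> Arm = 1*5 = 5, Plate = 1*4 = 4, Widget = 1*5 = 5.
Iteration 2: components of {Arm,Plate,Widget} -> Bolt = 5*2 = 10, Bracket = 5*1 = 5, Cover = 5*3 = 15, Ring = 5*5 = 25.
Iteration 3: components of {Bolt,Bracket,Cover,Ring} -> Panel = 25*2 = 50.
Iteration 4: no further components; recursion stops.
tot_qty values: 1, 4, 5, 5, 15, 25, 10, 5, 50; the maximum is 50.

50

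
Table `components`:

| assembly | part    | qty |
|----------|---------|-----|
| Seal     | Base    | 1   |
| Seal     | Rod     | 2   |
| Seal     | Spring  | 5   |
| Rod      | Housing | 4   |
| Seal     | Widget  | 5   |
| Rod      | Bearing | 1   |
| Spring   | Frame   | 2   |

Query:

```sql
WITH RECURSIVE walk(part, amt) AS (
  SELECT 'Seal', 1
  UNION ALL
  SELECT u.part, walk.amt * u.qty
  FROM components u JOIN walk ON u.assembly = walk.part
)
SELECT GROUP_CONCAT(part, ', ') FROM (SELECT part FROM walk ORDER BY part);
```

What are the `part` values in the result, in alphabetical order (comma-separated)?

Base: (Seal, amt=1).
Iteration 1: components of {Seal} -> Base = 1*1 = 1, Rod = 1*2 = 2, Spring = 1*5 = 5, Widget = 1*5 = 5.
Iteration 2: components of {Base,Rod,Spring,Widget} -> Bearing = 2*1 = 2, Frame = 5*2 = 10, Housing = 2*4 = 8.
Iteration 3: no further components; recursion stops.

Base, Bearing, Frame, Housing, Rod, Seal, Spring, Widget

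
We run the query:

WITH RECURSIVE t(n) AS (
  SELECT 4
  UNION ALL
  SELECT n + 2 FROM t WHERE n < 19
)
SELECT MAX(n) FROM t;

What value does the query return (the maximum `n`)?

20

Base: n=4.
Iteration 1: 4 < 19 holds -> n = 4 + 2 = 6.
Iteration 2: 6 < 19 holds -> n = 6 + 2 = 8.
Iteration 3: 8 < 19 holds -> n = 8 + 2 = 10.
Iteration 4: 10 < 19 holds -> n = 10 + 2 = 12.
Iteration 5: 12 < 19 holds -> n = 12 + 2 = 14.
Iteration 6: 14 < 19 holds -> n = 14 + 2 = 16.
Iteration 7: 16 < 19 holds -> n = 16 + 2 = 18.
Iteration 8: 18 < 19 holds -> n = 18 + 2 = 20.
Iteration 9: 20 < 19 fails; recursion stops.
n values: 4, 6, 8, 10, 12, 14, 16, 18, 20; the maximum is 20.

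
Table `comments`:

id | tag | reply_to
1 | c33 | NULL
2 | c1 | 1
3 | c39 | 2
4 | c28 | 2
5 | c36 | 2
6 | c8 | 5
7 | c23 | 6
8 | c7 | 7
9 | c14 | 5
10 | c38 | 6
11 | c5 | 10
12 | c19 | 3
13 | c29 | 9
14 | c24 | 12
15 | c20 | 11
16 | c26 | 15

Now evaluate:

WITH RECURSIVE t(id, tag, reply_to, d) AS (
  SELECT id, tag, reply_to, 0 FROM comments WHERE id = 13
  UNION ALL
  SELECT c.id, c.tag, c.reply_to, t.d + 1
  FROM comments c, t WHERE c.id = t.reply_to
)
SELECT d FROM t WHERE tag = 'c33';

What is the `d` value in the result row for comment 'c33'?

Base: id=13 (c29), reply_to=9, d 0.
Iteration 1: join on id=9 -> c14 (id 9, reply_to=5, d 1).
Iteration 2: join on id=5 -> c36 (id 5, reply_to=2, d 2).
Iteration 3: join on id=2 -> c1 (id 2, reply_to=1, d 3).
Iteration 4: join on id=1 -> c33 (id 1, reply_to=NULL, d 4).
Iteration 5: reply_to is NULL; no match; recursion stops.

4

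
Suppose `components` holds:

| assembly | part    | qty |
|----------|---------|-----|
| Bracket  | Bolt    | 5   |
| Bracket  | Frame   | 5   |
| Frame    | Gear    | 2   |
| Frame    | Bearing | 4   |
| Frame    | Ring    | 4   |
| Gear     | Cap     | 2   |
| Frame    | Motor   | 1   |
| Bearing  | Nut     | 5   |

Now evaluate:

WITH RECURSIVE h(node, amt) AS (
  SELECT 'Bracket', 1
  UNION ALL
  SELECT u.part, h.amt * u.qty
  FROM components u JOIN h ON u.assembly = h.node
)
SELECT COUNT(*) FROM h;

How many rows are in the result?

9

Base: (Bracket, amt=1).
Iteration 1: components of {Bracket} -> Bolt = 1*5 = 5, Frame = 1*5 = 5.
Iteration 2: components of {Bolt,Frame} -> Bearing = 5*4 = 20, Gear = 5*2 = 10, Motor = 5*1 = 5, Ring = 5*4 = 20.
Iteration 3: components of {Bearing,Gear,Motor,Ring} -> Cap = 10*2 = 20, Nut = 20*5 = 100.
Iteration 4: no further components; recursion stops.
Total rows emitted: 9.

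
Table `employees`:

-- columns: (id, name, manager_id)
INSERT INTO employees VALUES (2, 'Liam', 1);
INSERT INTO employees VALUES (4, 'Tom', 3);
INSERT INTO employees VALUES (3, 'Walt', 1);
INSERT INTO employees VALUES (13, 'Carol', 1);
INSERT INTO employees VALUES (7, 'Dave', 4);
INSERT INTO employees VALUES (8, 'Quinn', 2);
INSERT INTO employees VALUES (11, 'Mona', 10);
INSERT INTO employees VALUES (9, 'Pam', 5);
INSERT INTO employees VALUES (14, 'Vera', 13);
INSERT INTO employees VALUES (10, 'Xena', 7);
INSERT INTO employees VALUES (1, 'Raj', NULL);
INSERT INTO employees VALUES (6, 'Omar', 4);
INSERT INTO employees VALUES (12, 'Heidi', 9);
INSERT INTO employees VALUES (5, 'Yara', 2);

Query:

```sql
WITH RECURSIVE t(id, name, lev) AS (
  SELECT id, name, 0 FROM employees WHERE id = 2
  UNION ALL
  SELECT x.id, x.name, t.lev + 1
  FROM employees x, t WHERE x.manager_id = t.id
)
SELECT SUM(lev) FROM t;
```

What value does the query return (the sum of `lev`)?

Base: id=2 (Liam) at lev 0.
Iteration 1: rows with manager_id in {2} -> Yara (id 5, lev 1), Quinn (id 8, lev 1).
Iteration 2: rows with manager_id in {5,8} -> Pam (id 9, lev 2).
Iteration 3: rows with manager_id in {9} -> Heidi (id 12, lev 3).
Iteration 4: no rows with manager_id in {12}; recursion stops.
SUM(lev) = 0 + 1 + 1 + 2 + 3 = 7.

7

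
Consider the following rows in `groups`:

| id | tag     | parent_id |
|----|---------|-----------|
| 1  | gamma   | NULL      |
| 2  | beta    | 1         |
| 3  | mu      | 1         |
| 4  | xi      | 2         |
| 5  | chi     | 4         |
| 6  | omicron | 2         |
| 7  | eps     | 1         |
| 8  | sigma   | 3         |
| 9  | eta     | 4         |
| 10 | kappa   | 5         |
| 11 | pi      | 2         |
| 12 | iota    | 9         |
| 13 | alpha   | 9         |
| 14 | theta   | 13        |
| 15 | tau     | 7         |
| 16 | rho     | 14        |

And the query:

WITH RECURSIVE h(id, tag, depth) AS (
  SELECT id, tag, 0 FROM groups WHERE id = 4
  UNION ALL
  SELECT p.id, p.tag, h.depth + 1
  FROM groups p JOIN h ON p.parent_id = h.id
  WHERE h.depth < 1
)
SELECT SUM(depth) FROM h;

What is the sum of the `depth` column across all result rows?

2

Base: id=4 (xi) at depth 0.
Iteration 1: rows with parent_id in {4} -> chi (id 5, depth 1), eta (id 9, depth 1).
Iteration 2: depth < 1 fails for all current rows; recursion stops.
SUM(depth) = 0 + 1 + 1 = 2.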